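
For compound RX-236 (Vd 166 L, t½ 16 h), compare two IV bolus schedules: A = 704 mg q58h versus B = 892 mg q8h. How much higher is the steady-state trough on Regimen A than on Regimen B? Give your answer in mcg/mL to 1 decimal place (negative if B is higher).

Regimen A: f = (1/2)^(58/16) ≈ 0.0811; Cmin,ss = (704/166)·f/(1−f) ≈ 0.374 mcg/mL.
Regimen B: f = (1/2)^(8/16) ≈ 0.7071; Cmin,ss = (892/166)·f/(1−f) ≈ 12.972 mcg/mL.
Difference ≈ 0.374 − 12.972 ≈ -12.598 mcg/mL.

-12.6 mcg/mL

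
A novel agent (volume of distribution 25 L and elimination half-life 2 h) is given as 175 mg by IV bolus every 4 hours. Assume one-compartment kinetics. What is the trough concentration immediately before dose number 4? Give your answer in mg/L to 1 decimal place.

2.3 mg/L

f = (1/2)^(τ/t½) = (1/2)^(4/2) ≈ 0.2500.
C₀ = D/Vd = 175/25 ≈ 7.000 mg/L.
Before the 4th dose, 3 doses have been given. Superposition: Cmin = C₀·(f + f² + … + f^3).
≈ 7.000 × (0.2500 + 0.0625 + 0.0156) ≈ 7.000 × 0.3281 ≈ 2.297 mg/L.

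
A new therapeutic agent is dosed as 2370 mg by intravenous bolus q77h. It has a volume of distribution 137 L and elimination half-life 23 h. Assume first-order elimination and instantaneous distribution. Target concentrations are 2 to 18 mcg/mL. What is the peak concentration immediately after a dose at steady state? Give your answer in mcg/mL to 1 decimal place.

19.2 mcg/mL

τ/t½ = 77/23 ≈ 3.3478, so fraction remaining f = (1/2)^(77/23) ≈ 0.0982.
At steady state, accumulation factor R = 1/(1 − e^(−kτ)) ≈ 1.1089.
Each bolus raises the concentration by D/Vd = 2370/137 ≈ 17.299 mcg/mL.
Cmax,ss = C₀/(1 − f) ≈ 17.299/0.9018 ≈ 19.183 mcg/mL.
Peak 19.2 mcg/mL vs MTC 18 mcg/mL: exceeds toxic threshold.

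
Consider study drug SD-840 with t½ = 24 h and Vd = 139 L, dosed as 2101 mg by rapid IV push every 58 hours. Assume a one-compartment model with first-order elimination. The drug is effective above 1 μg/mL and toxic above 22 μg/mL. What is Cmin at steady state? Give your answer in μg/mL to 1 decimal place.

k = ln2/t½ = ln2/24 ≈ 0.028881 h⁻¹; fraction remaining f = e^(−kτ) = e^(−0.028881×58) ≈ 0.1873.
Accumulation ratio R = 1/(1 − f) ≈ 1/0.8127 ≈ 1.2305.
Single-dose peak C₀ = D/Vd = 2101/139 ≈ 15.115 μg/mL.
Steady-state peak Cmax,ss = C₀·R ≈ 15.115 × 1.2305 ≈ 18.599 μg/mL.
One interval later, Cmin,ss = Cmax,ss·e^(−kτ) ≈ 18.599 × 0.1873 ≈ 3.484 μg/mL.
Trough 3.5 μg/mL vs MEC 1 μg/mL: adequate.

3.5 μg/mL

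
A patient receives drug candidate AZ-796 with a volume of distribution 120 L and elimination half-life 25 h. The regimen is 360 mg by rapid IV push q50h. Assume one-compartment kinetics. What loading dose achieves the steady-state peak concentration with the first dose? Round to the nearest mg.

f = (1/2)^(50/25) ≈ 0.250000; accumulation ratio R = 1/(1−f) ≈ 1.33333.
Loading dose to hit Cmax,ss on first dose: D_load = D_maint·R ≈ 360 × 1.33333 ≈ 480.00 mg.

480 mg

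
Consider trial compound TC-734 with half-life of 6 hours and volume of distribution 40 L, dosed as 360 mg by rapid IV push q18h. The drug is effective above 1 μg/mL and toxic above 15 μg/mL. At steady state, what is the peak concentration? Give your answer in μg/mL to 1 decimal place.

τ = 18 h = 3 half-lives, so f = (1/2)^3 = 0.125.
Accumulation ratio R = 1/(1 − f) = 1/0.875 = 8/7.
Single-dose peak C₀ = D/Vd = 360/40 = 9 μg/mL.
Steady-state peak Cmax,ss = C₀·R = 9 × 8/7 ≈ 10.286 μg/mL.
Peak 10.3 μg/mL vs MTC 15 μg/mL: below toxic threshold.

10.3 μg/mL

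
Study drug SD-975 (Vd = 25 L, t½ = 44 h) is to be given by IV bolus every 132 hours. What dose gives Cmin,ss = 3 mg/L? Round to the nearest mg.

525 mg

τ/t½ = 132/44 ≈ 3, so f = (1/2)^(132/44) ≈ 0.125000.
Cmin,ss = (D/Vd)·f/(1−f), so D = Cmin,ss·Vd·(1−f)/f.
D = 3 × 25 × (1−f)/f ≈ 3 × 25 × 7.00000 ≈ 525.00 mg.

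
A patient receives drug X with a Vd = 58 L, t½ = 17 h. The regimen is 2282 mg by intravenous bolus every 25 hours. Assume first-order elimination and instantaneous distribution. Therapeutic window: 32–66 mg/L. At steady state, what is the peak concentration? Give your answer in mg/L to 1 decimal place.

τ/t½ = 25/17 ≈ 1.4706, so fraction remaining f = (1/2)^(25/17) ≈ 0.3608.
Accumulation ratio R = 1/(1 − f) ≈ 1/0.6392 ≈ 1.5645.
Each bolus raises the concentration by D/Vd = 2282/58 ≈ 39.345 mg/L.
Steady-state peak Cmax,ss = C₀·R ≈ 39.345 × 1.5645 ≈ 61.555 mg/L.
Peak 61.6 mg/L vs MTC 66 mg/L: below toxic threshold.

61.6 mg/L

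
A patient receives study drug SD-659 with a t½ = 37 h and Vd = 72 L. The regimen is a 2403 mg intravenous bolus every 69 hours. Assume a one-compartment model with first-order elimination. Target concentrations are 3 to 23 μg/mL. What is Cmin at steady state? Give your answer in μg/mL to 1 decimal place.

12.6 μg/mL

Over one 69-h interval, 69/37 ≈ 1.8649 half-lives elapse, leaving f ≈ 0.2745 of each dose.
At steady state, accumulation factor R = 1/(1 − e^(−kτ)) ≈ 1.3784.
Each bolus raises the concentration by D/Vd = 2403/72 ≈ 33.375 μg/mL.
Steady-state peak Cmax,ss = C₀·R ≈ 33.375 × 1.3784 ≈ 46.004 μg/mL.
One interval later, Cmin,ss = Cmax,ss·e^(−kτ) ≈ 46.004 × 0.2745 ≈ 12.628 μg/mL.
Trough 12.6 μg/mL vs MEC 3 μg/mL: adequate.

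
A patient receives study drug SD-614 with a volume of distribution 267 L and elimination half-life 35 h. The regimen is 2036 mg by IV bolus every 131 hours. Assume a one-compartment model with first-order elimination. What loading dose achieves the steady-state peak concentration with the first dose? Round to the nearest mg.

2200 mg

f = (1/2)^(131/35) ≈ 0.074694; accumulation ratio R = 1/(1−f) ≈ 1.08072.
Loading dose to hit Cmax,ss on first dose: D_load = D_maint·R ≈ 2036 × 1.08072 ≈ 2200.35 mg.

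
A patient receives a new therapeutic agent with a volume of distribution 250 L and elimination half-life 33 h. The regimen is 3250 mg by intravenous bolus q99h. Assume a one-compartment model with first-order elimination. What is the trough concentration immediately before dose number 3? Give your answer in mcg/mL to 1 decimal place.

f = (1/2)^(τ/t½) = (1/2)^(99/33) ≈ 0.1250.
C₀ = D/Vd = 3250/250 ≈ 13.000 mcg/mL.
Before the 3rd dose, 2 doses have been given. Superposition: Cmin = C₀·(f + f²).
≈ 13.000 × (0.1250 + 0.0156) ≈ 13.000 × 0.1406 ≈ 1.828 mcg/mL.

1.8 mcg/mL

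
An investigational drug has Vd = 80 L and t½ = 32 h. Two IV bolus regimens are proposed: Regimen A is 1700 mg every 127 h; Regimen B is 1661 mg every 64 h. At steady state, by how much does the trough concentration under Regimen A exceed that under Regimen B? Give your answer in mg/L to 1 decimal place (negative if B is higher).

-5.5 mg/L

Regimen A: f = (1/2)^(127/32) ≈ 0.0639; Cmin,ss = (1700/80)·f/(1−f) ≈ 1.451 mg/L.
Regimen B: f = (1/2)^(64/32) ≈ 0.2500; Cmin,ss = (1661/80)·f/(1−f) ≈ 6.921 mg/L.
Difference ≈ 1.451 − 6.921 ≈ -5.470 mg/L.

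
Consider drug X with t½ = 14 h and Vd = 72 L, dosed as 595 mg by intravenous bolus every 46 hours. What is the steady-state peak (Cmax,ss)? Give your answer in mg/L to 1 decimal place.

τ/t½ = 46/14 ≈ 3.2857, so fraction remaining f = (1/2)^(46/14) ≈ 0.1025.
At steady state, accumulation factor R = 1/(1 − e^(−kτ)) ≈ 1.1142.
Single-dose peak C₀ = D/Vd = 595/72 ≈ 8.264 mg/L.
Cmax,ss = C₀/(1 − f) ≈ 8.264/0.8975 ≈ 9.208 mg/L.

9.2 mg/L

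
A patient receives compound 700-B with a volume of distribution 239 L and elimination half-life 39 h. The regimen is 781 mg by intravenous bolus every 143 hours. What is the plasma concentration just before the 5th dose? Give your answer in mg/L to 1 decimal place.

f = (1/2)^(τ/t½) = (1/2)^(143/39) ≈ 0.0787.
C₀ = D/Vd = 781/239 ≈ 3.268 mg/L.
Before the 5th dose, 4 doses have been given. Superposition: Cmin = C₀·(f + f² + … + f^4).
≈ 3.268 × (0.0787 + 0.0062 + 0.0005 + 0.0000) ≈ 3.268 × 0.0854 ≈ 0.279 mg/L.

0.3 mg/L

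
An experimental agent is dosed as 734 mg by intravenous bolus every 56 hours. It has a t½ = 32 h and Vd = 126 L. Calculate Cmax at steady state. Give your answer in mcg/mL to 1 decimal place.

8.3 mcg/mL

Over one 56-h interval, 56/32 ≈ 1.75 half-lives elapse, leaving f ≈ 0.2973 of each dose.
Accumulation ratio R = 1/(1 − f) ≈ 1/0.7027 ≈ 1.4231.
Single-dose peak C₀ = D/Vd = 734/126 ≈ 5.825 mcg/mL.
Steady-state peak Cmax,ss = C₀·R ≈ 5.825 × 1.4231 ≈ 8.290 mcg/mL.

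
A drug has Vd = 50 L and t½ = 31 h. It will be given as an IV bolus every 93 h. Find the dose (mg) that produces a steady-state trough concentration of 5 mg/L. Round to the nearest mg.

1750 mg

τ/t½ = 93/31 ≈ 3, so f = (1/2)^(93/31) ≈ 0.125000.
Cmin,ss = (D/Vd)·f/(1−f), so D = Cmin,ss·Vd·(1−f)/f.
D = 5 × 50 × (1−f)/f ≈ 5 × 50 × 7.00000 ≈ 1750.00 mg.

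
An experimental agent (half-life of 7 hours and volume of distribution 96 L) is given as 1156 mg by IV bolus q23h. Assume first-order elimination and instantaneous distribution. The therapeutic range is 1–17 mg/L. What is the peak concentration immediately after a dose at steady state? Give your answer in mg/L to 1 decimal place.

13.4 mg/L

Over one 23-h interval, 23/7 ≈ 3.2857 half-lives elapse, leaving f ≈ 0.1025 of each dose.
Accumulation ratio R = 1/(1 − f) ≈ 1/0.8975 ≈ 1.1142.
Each bolus raises the concentration by D/Vd = 1156/96 ≈ 12.042 mg/L.
Steady-state peak Cmax,ss = C₀·R ≈ 12.042 × 1.1142 ≈ 13.417 mg/L.
Peak 13.4 mg/L vs MTC 17 mg/L: below toxic threshold.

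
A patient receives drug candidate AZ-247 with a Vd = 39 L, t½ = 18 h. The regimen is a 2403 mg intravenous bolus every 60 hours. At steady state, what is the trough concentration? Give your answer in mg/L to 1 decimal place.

τ/t½ = 60/18 ≈ 3.3333, so fraction remaining f = (1/2)^(60/18) ≈ 0.0992.
At steady state, accumulation factor R = 1/(1 − e^(−kτ)) ≈ 1.1101.
Each bolus raises the concentration by D/Vd = 2403/39 ≈ 61.615 mg/L.
Cmax,ss = C₀/(1 − f) ≈ 61.615/0.9008 ≈ 68.400 mg/L.
Steady-state trough Cmin,ss = Cmax,ss·f ≈ 68.400 × 0.0992 ≈ 6.785 mg/L.

6.8 mg/L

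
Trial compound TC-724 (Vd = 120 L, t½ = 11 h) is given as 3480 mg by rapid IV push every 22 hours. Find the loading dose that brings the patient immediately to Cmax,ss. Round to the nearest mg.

f = (1/2)^(22/11) ≈ 0.250000; accumulation ratio R = 1/(1−f) ≈ 1.33333.
Loading dose to hit Cmax,ss on first dose: D_load = D_maint·R ≈ 3480 × 1.33333 ≈ 4639.99 mg.

4640 mg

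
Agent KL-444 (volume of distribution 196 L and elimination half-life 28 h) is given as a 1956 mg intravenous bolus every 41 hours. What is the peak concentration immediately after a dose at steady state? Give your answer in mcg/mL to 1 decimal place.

τ/t½ = 41/28 ≈ 1.4643, so fraction remaining f = (1/2)^(41/28) ≈ 0.3624.
At steady state, accumulation factor R = 1/(1 − e^(−kτ)) ≈ 1.5684.
Each bolus raises the concentration by D/Vd = 1956/196 ≈ 9.980 mcg/mL.
Steady-state peak Cmax,ss = C₀·R ≈ 9.980 × 1.5684 ≈ 15.653 mcg/mL.

15.7 mcg/mL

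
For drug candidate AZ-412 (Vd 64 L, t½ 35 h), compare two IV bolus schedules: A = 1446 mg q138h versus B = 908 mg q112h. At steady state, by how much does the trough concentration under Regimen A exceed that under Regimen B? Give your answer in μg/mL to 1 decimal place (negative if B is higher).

-0.2 μg/mL

Regimen A: f = (1/2)^(138/35) ≈ 0.0650; Cmin,ss = (1446/64)·f/(1−f) ≈ 1.571 μg/mL.
Regimen B: f = (1/2)^(112/35) ≈ 0.1088; Cmin,ss = (908/64)·f/(1−f) ≈ 1.732 μg/mL.
Difference ≈ 1.571 − 1.732 ≈ -0.161 μg/mL.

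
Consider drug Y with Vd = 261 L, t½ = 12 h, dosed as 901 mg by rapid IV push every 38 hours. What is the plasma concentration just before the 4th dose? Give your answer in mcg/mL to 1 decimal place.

0.4 mcg/mL

f = (1/2)^(τ/t½) = (1/2)^(38/12) ≈ 0.1114.
C₀ = D/Vd = 901/261 ≈ 3.452 mcg/mL.
Before the 4th dose, 3 doses have been given. Superposition: Cmin = C₀·(f + f² + … + f^3).
≈ 3.452 × (0.1114 + 0.0124 + 0.0014) ≈ 3.452 × 0.1252 ≈ 0.432 mcg/mL.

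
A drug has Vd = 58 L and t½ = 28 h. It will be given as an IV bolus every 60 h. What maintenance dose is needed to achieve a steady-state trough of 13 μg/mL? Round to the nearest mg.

τ/t½ = 60/28 ≈ 2.1429, so f = (1/2)^(60/28) ≈ 0.226431.
Cmin,ss = (D/Vd)·f/(1−f), so D = Cmin,ss·Vd·(1−f)/f.
D = 13 × 58 × (1−f)/f ≈ 13 × 58 × 3.41636 ≈ 2575.94 mg.

2576 mg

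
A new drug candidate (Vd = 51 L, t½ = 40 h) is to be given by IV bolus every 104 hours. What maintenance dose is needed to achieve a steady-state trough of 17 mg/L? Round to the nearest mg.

τ/t½ = 104/40 ≈ 2.6, so f = (1/2)^(104/40) ≈ 0.164938.
Cmin,ss = (D/Vd)·f/(1−f), so D = Cmin,ss·Vd·(1−f)/f.
D = 17 × 51 × (1−f)/f ≈ 17 × 51 × 5.06288 ≈ 4389.52 mg.

4390 mg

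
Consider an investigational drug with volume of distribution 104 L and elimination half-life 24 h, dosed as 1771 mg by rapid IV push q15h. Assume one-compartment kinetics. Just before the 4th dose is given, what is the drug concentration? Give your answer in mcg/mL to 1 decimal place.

f = (1/2)^(τ/t½) = (1/2)^(15/24) ≈ 0.6484.
C₀ = D/Vd = 1771/104 ≈ 17.029 mcg/mL.
Before the 4th dose, 3 doses have been given. Superposition: Cmin = C₀·(f + f² + … + f^3).
≈ 17.029 × (0.6484 + 0.4204 + 0.2726) ≈ 17.029 × 1.3414 ≈ 22.843 mcg/mL.

22.8 mcg/mL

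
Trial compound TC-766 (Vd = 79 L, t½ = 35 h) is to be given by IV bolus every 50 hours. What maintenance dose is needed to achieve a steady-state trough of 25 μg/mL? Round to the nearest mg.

τ/t½ = 50/35 ≈ 1.4286, so f = (1/2)^(50/35) ≈ 0.371499.
Cmin,ss = (D/Vd)·f/(1−f), so D = Cmin,ss·Vd·(1−f)/f.
D = 25 × 79 × (1−f)/f ≈ 25 × 79 × 1.69180 ≈ 3341.30 mg.

3341 mg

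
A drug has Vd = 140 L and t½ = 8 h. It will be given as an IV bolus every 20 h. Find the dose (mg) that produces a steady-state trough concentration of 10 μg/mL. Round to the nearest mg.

6520 mg

τ/t½ = 20/8 ≈ 2.5, so f = (1/2)^(20/8) ≈ 0.176777.
Cmin,ss = (D/Vd)·f/(1−f), so D = Cmin,ss·Vd·(1−f)/f.
D = 10 × 140 × (1−f)/f ≈ 10 × 140 × 4.65684 ≈ 6519.58 mg.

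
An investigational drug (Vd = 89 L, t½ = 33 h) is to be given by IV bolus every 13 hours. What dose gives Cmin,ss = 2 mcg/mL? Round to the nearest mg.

56 mg

τ/t½ = 13/33 ≈ 0.39394, so f = (1/2)^(13/33) ≈ 0.761049.
Cmin,ss = (D/Vd)·f/(1−f), so D = Cmin,ss·Vd·(1−f)/f.
D = 2 × 89 × (1−f)/f ≈ 2 × 89 × 0.31398 ≈ 55.89 mg.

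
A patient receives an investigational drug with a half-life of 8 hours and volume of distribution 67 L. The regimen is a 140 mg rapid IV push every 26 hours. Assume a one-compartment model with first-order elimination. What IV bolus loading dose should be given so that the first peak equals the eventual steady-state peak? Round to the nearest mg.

f = (1/2)^(26/8) ≈ 0.105112; accumulation ratio R = 1/(1−f) ≈ 1.11746.
Loading dose to hit Cmax,ss on first dose: D_load = D_maint·R ≈ 140 × 1.11746 ≈ 156.44 mg.

156 mg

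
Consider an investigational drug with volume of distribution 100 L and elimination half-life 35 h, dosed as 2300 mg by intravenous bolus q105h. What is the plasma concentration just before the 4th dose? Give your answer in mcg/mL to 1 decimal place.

f = (1/2)^(τ/t½) = (1/2)^(105/35) ≈ 0.1250.
C₀ = D/Vd = 2300/100 ≈ 23.000 mcg/mL.
Before the 4th dose, 3 doses have been given. Superposition: Cmin = C₀·(f + f² + … + f^3).
≈ 23.000 × (0.1250 + 0.0156 + 0.0020) ≈ 23.000 × 0.1426 ≈ 3.280 mcg/mL.

3.3 mcg/mL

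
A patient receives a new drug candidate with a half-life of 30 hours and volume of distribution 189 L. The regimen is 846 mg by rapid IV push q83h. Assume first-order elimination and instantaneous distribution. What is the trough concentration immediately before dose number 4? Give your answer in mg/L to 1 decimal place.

f = (1/2)^(τ/t½) = (1/2)^(83/30) ≈ 0.1469.
C₀ = D/Vd = 846/189 ≈ 4.476 mg/L.
Before the 4th dose, 3 doses have been given. Superposition: Cmin = C₀·(f + f² + … + f^3).
≈ 4.476 × (0.1469 + 0.0216 + 0.0032) ≈ 4.476 × 0.1717 ≈ 0.769 mg/L.

0.8 mg/L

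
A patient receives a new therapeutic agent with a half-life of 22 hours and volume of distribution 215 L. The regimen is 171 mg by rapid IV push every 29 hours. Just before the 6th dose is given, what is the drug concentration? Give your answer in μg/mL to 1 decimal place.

f = (1/2)^(τ/t½) = (1/2)^(29/22) ≈ 0.4010.
C₀ = D/Vd = 171/215 ≈ 0.795 μg/mL.
Before the 6th dose, 5 doses have been given. Superposition: Cmin = C₀·(f + f² + … + f^5).
≈ 0.795 × (0.4010 + 0.1608 + 0.0645 + 0.0259 + 0.0104) ≈ 0.795 × 0.6626 ≈ 0.527 μg/mL.

0.5 μg/mL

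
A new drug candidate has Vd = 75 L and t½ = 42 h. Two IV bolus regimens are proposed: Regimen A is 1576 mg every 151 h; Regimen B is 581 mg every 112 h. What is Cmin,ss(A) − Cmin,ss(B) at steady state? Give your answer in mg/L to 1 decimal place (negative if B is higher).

0.4 mg/L

Regimen A: f = (1/2)^(151/42) ≈ 0.0827; Cmin,ss = (1576/75)·f/(1−f) ≈ 1.894 mg/L.
Regimen B: f = (1/2)^(112/42) ≈ 0.1575; Cmin,ss = (581/75)·f/(1−f) ≈ 1.448 mg/L.
Difference ≈ 1.894 − 1.448 ≈ 0.446 mg/L.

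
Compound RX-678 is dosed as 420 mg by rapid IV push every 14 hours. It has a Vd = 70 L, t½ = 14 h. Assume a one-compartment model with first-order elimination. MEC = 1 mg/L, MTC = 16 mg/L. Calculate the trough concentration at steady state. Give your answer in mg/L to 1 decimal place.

τ = 14 h = 1 half-life, so f = (1/2)^1 = 0.5.
Accumulation ratio R = 1/(1 − f) = 1/0.5 = 2/1.
Single-dose peak C₀ = D/Vd = 420/70 = 6 mg/L.
Steady-state peak Cmax,ss = C₀·R = 6 × 2/1 ≈ 12.000 mg/L.
Steady-state trough Cmin,ss = Cmax,ss·f ≈ 12.000 × 0.5 ≈ 6.000 mg/L.
Trough 6.0 mg/L vs MEC 1 mg/L: adequate.

6.0 mg/L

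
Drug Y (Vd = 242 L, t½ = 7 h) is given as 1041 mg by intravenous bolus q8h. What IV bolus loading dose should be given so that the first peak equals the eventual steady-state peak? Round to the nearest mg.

1903 mg

f = (1/2)^(8/7) ≈ 0.452862; accumulation ratio R = 1/(1−f) ≈ 1.82769.
Loading dose to hit Cmax,ss on first dose: D_load = D_maint·R ≈ 1041 × 1.82769 ≈ 1902.63 mg.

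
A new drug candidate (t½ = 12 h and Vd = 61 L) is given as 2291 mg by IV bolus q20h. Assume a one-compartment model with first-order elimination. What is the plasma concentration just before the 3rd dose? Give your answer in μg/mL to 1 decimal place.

f = (1/2)^(τ/t½) = (1/2)^(20/12) ≈ 0.3150.
C₀ = D/Vd = 2291/61 ≈ 37.557 μg/mL.
Before the 3rd dose, 2 doses have been given. Superposition: Cmin = C₀·(f + f²).
≈ 37.557 × (0.3150 + 0.0992) ≈ 37.557 × 0.4142 ≈ 15.556 μg/mL.

15.6 μg/mL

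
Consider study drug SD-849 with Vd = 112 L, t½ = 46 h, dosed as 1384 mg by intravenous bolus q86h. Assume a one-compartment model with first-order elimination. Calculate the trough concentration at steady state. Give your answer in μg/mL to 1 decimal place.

k = ln2/t½ = ln2/46 ≈ 0.015068 h⁻¹; fraction remaining f = e^(−kτ) = e^(−0.015068×86) ≈ 0.2737.
Accumulation ratio R = 1/(1 − f) ≈ 1/0.7263 ≈ 1.3768.
Each bolus raises the concentration by D/Vd = 1384/112 ≈ 12.357 μg/mL.
Cmax,ss = C₀/(1 − f) ≈ 12.357/0.7263 ≈ 17.014 μg/mL.
Steady-state trough Cmin,ss = Cmax,ss·f ≈ 17.014 × 0.2737 ≈ 4.657 μg/mL.

4.7 μg/mL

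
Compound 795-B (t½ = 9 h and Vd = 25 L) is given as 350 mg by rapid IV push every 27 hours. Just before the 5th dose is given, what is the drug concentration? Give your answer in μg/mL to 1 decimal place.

2.0 μg/mL

f = (1/2)^(τ/t½) = (1/2)^(27/9) ≈ 0.1250.
C₀ = D/Vd = 350/25 ≈ 14.000 μg/mL.
Before the 5th dose, 4 doses have been given. Superposition: Cmin = C₀·(f + f² + … + f^4).
≈ 14.000 × (0.1250 + 0.0156 + 0.0020 + 0.0002) ≈ 14.000 × 0.1428 ≈ 1.999 μg/mL.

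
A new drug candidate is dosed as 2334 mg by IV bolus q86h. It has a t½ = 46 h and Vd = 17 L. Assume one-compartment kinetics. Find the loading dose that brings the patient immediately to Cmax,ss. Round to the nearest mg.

f = (1/2)^(86/46) ≈ 0.273656; accumulation ratio R = 1/(1−f) ≈ 1.37676.
Loading dose to hit Cmax,ss on first dose: D_load = D_maint·R ≈ 2334 × 1.37676 ≈ 3213.36 mg.

3213 mg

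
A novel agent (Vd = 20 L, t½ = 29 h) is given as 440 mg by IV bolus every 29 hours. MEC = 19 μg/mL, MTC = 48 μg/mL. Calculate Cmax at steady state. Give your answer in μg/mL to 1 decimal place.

The dosing interval is 1 half-life, so f = 2^(−1) = 0.5.
Accumulation ratio R = 1/(1 − f) = 1/0.5 = 2/1.
Single-dose peak C₀ = D/Vd = 440/20 = 22 μg/mL.
Steady-state peak Cmax,ss = C₀·R = 22 × 2/1 ≈ 44.000 μg/mL.
Peak 44.0 μg/mL vs MTC 48 μg/mL: below toxic threshold.

44.0 μg/mL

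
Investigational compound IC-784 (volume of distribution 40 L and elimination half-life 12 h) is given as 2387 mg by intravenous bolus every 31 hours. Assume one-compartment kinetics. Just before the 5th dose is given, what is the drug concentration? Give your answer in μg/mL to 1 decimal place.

11.9 μg/mL

f = (1/2)^(τ/t½) = (1/2)^(31/12) ≈ 0.1669.
C₀ = D/Vd = 2387/40 ≈ 59.675 μg/mL.
Before the 5th dose, 4 doses have been given. Superposition: Cmin = C₀·(f + f² + … + f^4).
≈ 59.675 × (0.1669 + 0.0279 + 0.0046 + 0.0008) ≈ 59.675 × 0.2002 ≈ 11.947 μg/mL.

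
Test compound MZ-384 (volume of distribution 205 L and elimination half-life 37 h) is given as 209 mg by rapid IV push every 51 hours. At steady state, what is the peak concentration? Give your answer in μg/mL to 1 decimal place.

1.7 μg/mL

Over one 51-h interval, 51/37 ≈ 1.3784 half-lives elapse, leaving f ≈ 0.3847 of each dose.
Accumulation ratio R = 1/(1 − f) ≈ 1/0.6153 ≈ 1.6252.
Each bolus raises the concentration by D/Vd = 209/205 ≈ 1.020 μg/mL.
Cmax,ss = C₀/(1 − f) ≈ 1.020/0.6153 ≈ 1.658 μg/mL.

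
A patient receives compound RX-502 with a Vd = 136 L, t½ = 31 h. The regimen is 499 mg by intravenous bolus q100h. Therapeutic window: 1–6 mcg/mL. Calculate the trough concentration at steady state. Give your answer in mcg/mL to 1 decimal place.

0.4 mcg/mL

τ/t½ = 100/31 ≈ 3.2258, so fraction remaining f = (1/2)^(100/31) ≈ 0.1069.
At steady state, accumulation factor R = 1/(1 − e^(−kτ)) ≈ 1.1197.
Each bolus raises the concentration by D/Vd = 499/136 ≈ 3.669 mcg/mL.
Steady-state peak Cmax,ss = C₀·R ≈ 3.669 × 1.1197 ≈ 4.108 mcg/mL.
Steady-state trough Cmin,ss = Cmax,ss·f ≈ 4.108 × 0.1069 ≈ 0.439 mcg/mL.
Trough 0.4 mcg/mL vs MEC 1 mcg/mL: subtherapeutic.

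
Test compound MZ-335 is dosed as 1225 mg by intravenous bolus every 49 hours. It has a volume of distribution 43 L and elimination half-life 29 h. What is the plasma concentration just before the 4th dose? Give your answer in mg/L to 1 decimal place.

12.4 mg/L

f = (1/2)^(τ/t½) = (1/2)^(49/29) ≈ 0.3100.
C₀ = D/Vd = 1225/43 ≈ 28.488 mg/L.
Before the 4th dose, 3 doses have been given. Superposition: Cmin = C₀·(f + f² + … + f^3).
≈ 28.488 × (0.3100 + 0.0961 + 0.0298) ≈ 28.488 × 0.4359 ≈ 12.418 mg/L.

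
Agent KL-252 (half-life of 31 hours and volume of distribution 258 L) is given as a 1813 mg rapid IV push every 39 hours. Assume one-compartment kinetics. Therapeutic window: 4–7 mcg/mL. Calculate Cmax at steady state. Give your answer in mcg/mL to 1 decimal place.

k = ln2/t½ = ln2/31 ≈ 0.022360 h⁻¹; fraction remaining f = e^(−kτ) = e^(−0.022360×39) ≈ 0.4181.
At steady state, accumulation factor R = 1/(1 − e^(−kτ)) ≈ 1.7185.
Single-dose peak C₀ = D/Vd = 1813/258 ≈ 7.027 mcg/mL.
Steady-state peak Cmax,ss = C₀·R ≈ 7.027 × 1.7185 ≈ 12.076 mcg/mL.
Peak 12.1 mcg/mL vs MTC 7 mcg/mL: exceeds toxic threshold.

12.1 mcg/mL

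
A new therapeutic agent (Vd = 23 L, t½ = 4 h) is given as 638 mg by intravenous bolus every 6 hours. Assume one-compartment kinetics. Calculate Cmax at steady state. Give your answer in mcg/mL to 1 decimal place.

τ/t½ = 6/4 ≈ 1.5, so fraction remaining f = (1/2)^(6/4) ≈ 0.3536.
Accumulation ratio R = 1/(1 − f) ≈ 1/0.6464 ≈ 1.5470.
Single-dose peak C₀ = D/Vd = 638/23 ≈ 27.739 mcg/mL.
Cmax,ss = C₀/(1 − f) ≈ 27.739/0.6464 ≈ 42.913 mcg/mL.

42.9 mcg/mL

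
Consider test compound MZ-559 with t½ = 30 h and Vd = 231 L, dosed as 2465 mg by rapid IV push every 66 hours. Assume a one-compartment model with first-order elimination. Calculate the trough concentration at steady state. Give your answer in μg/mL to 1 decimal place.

k = ln2/t½ = ln2/30 ≈ 0.023105 h⁻¹; fraction remaining f = e^(−kτ) = e^(−0.023105×66) ≈ 0.2176.
Accumulation ratio R = 1/(1 − f) ≈ 1/0.7824 ≈ 1.2781.
Each bolus raises the concentration by D/Vd = 2465/231 ≈ 10.671 μg/mL.
Steady-state peak Cmax,ss = C₀·R ≈ 10.671 × 1.2781 ≈ 13.639 μg/mL.
One interval later, Cmin,ss = Cmax,ss·e^(−kτ) ≈ 13.639 × 0.2176 ≈ 2.968 μg/mL.

3.0 μg/mL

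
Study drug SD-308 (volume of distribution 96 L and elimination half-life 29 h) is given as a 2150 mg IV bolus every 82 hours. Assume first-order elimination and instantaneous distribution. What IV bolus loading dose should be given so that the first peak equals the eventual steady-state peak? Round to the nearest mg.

2503 mg

f = (1/2)^(82/29) ≈ 0.140868; accumulation ratio R = 1/(1−f) ≈ 1.16397.
Loading dose to hit Cmax,ss on first dose: D_load = D_maint·R ≈ 2150 × 1.16397 ≈ 2502.54 mg.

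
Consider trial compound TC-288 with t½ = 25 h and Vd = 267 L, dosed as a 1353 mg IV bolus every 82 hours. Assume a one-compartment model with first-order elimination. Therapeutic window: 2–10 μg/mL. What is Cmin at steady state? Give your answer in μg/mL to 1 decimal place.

τ/t½ = 82/25 ≈ 3.28, so fraction remaining f = (1/2)^(82/25) ≈ 0.1029.
Accumulation ratio R = 1/(1 − f) ≈ 1/0.8971 ≈ 1.1147.
Each bolus raises the concentration by D/Vd = 1353/267 ≈ 5.067 μg/mL.
Steady-state peak Cmax,ss = C₀·R ≈ 5.067 × 1.1147 ≈ 5.648 μg/mL.
Steady-state trough Cmin,ss = Cmax,ss·f ≈ 5.648 × 0.1029 ≈ 0.581 μg/mL.
Trough 0.6 μg/mL vs MEC 2 μg/mL: subtherapeutic.

0.6 μg/mL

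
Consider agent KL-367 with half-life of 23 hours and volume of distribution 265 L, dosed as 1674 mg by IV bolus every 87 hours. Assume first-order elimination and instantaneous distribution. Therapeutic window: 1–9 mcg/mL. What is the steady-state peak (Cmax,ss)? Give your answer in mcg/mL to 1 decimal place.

6.8 mcg/mL

k = ln2/t½ = ln2/23 ≈ 0.030137 h⁻¹; fraction remaining f = e^(−kτ) = e^(−0.030137×87) ≈ 0.0727.
At steady state, accumulation factor R = 1/(1 − e^(−kτ)) ≈ 1.0784.
Each bolus raises the concentration by D/Vd = 1674/265 ≈ 6.317 mcg/mL.
Steady-state peak Cmax,ss = C₀·R ≈ 6.317 × 1.0784 ≈ 6.812 mcg/mL.
Peak 6.8 mcg/mL vs MTC 9 mcg/mL: below toxic threshold.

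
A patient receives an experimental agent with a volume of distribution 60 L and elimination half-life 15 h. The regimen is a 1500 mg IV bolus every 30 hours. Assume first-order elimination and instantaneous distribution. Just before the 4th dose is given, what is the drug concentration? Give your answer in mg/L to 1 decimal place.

f = (1/2)^(τ/t½) = (1/2)^(30/15) ≈ 0.2500.
C₀ = D/Vd = 1500/60 ≈ 25.000 mg/L.
Before the 4th dose, 3 doses have been given. Superposition: Cmin = C₀·(f + f² + … + f^3).
≈ 25.000 × (0.2500 + 0.0625 + 0.0156) ≈ 25.000 × 0.3281 ≈ 8.203 mg/L.

8.2 mg/L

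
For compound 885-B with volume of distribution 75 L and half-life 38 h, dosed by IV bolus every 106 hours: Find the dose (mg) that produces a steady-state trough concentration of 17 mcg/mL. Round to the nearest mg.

7540 mg

τ/t½ = 106/38 ≈ 2.7895, so f = (1/2)^(106/38) ≈ 0.144639.
Cmin,ss = (D/Vd)·f/(1−f), so D = Cmin,ss·Vd·(1−f)/f.
D = 17 × 75 × (1−f)/f ≈ 17 × 75 × 5.91376 ≈ 7540.04 mg.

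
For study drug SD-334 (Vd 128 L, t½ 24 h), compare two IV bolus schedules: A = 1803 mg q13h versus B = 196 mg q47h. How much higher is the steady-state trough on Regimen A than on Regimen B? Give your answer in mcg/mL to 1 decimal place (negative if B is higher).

30.4 mcg/mL

Regimen A: f = (1/2)^(13/24) ≈ 0.6870; Cmin,ss = (1803/128)·f/(1−f) ≈ 30.917 mcg/mL.
Regimen B: f = (1/2)^(47/24) ≈ 0.2573; Cmin,ss = (196/128)·f/(1−f) ≈ 0.530 mcg/mL.
Difference ≈ 30.917 − 0.530 ≈ 30.387 mcg/mL.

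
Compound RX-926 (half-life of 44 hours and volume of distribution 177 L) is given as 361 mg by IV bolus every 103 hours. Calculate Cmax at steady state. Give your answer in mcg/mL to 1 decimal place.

k = ln2/t½ = ln2/44 ≈ 0.015753 h⁻¹; fraction remaining f = e^(−kτ) = e^(−0.015753×103) ≈ 0.1974.
Accumulation ratio R = 1/(1 − f) ≈ 1/0.8026 ≈ 1.2460.
Each bolus raises the concentration by D/Vd = 361/177 ≈ 2.040 mcg/mL.
Steady-state peak Cmax,ss = C₀·R ≈ 2.040 × 1.2460 ≈ 2.542 mcg/mL.

2.5 mcg/mL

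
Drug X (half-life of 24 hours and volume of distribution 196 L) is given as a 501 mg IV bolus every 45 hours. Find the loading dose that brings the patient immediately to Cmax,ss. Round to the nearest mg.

689 mg

f = (1/2)^(45/24) ≈ 0.272627; accumulation ratio R = 1/(1−f) ≈ 1.37481.
Loading dose to hit Cmax,ss on first dose: D_load = D_maint·R ≈ 501 × 1.37481 ≈ 688.78 mg.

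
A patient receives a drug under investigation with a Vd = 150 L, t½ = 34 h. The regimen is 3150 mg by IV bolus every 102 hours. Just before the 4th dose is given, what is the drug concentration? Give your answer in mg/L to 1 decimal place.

3.0 mg/L

f = (1/2)^(τ/t½) = (1/2)^(102/34) ≈ 0.1250.
C₀ = D/Vd = 3150/150 ≈ 21.000 mg/L.
Before the 4th dose, 3 doses have been given. Superposition: Cmin = C₀·(f + f² + … + f^3).
≈ 21.000 × (0.1250 + 0.0156 + 0.0020) ≈ 21.000 × 0.1426 ≈ 2.995 mg/L.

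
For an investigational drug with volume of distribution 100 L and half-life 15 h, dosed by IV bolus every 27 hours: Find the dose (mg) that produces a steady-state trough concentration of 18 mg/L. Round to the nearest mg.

τ/t½ = 27/15 ≈ 1.8, so f = (1/2)^(27/15) ≈ 0.287175.
Cmin,ss = (D/Vd)·f/(1−f), so D = Cmin,ss·Vd·(1−f)/f.
D = 18 × 100 × (1−f)/f ≈ 18 × 100 × 2.48220 ≈ 4467.96 mg.

4468 mg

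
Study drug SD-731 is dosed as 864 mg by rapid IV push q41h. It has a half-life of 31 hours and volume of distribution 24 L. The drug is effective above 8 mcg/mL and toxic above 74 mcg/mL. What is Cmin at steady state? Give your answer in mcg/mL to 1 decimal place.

24.0 mcg/mL

k = ln2/t½ = ln2/31 ≈ 0.022360 h⁻¹; fraction remaining f = e^(−kτ) = e^(−0.022360×41) ≈ 0.3998.
At steady state, accumulation factor R = 1/(1 − e^(−kτ)) ≈ 1.6661.
Each bolus raises the concentration by D/Vd = 864/24 ≈ 36.000 mcg/mL.
Steady-state peak Cmax,ss = C₀·R ≈ 36.000 × 1.6661 ≈ 59.980 mcg/mL.
One interval later, Cmin,ss = Cmax,ss·e^(−kτ) ≈ 59.980 × 0.3998 ≈ 23.980 mcg/mL.
Trough 24.0 mcg/mL vs MEC 8 mcg/mL: adequate.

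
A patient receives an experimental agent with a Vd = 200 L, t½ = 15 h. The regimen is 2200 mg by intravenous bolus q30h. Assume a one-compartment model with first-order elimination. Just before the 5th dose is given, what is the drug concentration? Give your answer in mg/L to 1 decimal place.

3.7 mg/L

f = (1/2)^(τ/t½) = (1/2)^(30/15) ≈ 0.2500.
C₀ = D/Vd = 2200/200 ≈ 11.000 mg/L.
Before the 5th dose, 4 doses have been given. Superposition: Cmin = C₀·(f + f² + … + f^4).
≈ 11.000 × (0.2500 + 0.0625 + 0.0156 + 0.0039) ≈ 11.000 × 0.3320 ≈ 3.652 mg/L.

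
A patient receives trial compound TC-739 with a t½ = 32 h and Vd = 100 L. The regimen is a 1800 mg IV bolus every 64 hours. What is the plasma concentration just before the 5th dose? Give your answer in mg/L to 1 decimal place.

f = (1/2)^(τ/t½) = (1/2)^(64/32) ≈ 0.2500.
C₀ = D/Vd = 1800/100 ≈ 18.000 mg/L.
Before the 5th dose, 4 doses have been given. Superposition: Cmin = C₀·(f + f² + … + f^4).
≈ 18.000 × (0.2500 + 0.0625 + 0.0156 + 0.0039) ≈ 18.000 × 0.3320 ≈ 5.976 mg/L.

6.0 mg/L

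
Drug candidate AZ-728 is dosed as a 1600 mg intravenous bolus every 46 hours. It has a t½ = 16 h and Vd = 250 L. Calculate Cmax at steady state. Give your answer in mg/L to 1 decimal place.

7.4 mg/L

k = ln2/t½ = ln2/16 ≈ 0.043322 h⁻¹; fraction remaining f = e^(−kτ) = e^(−0.043322×46) ≈ 0.1363.
At steady state, accumulation factor R = 1/(1 − e^(−kτ)) ≈ 1.1578.
Each bolus raises the concentration by D/Vd = 1600/250 ≈ 6.400 mg/L.
Steady-state peak Cmax,ss = C₀·R ≈ 6.400 × 1.1578 ≈ 7.410 mg/L.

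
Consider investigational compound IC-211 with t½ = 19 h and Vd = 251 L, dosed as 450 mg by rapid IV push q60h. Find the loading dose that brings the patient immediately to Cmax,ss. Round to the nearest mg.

507 mg

f = (1/2)^(60/19) ≈ 0.112042; accumulation ratio R = 1/(1−f) ≈ 1.12618.
Loading dose to hit Cmax,ss on first dose: D_load = D_maint·R ≈ 450 × 1.12618 ≈ 506.78 mg.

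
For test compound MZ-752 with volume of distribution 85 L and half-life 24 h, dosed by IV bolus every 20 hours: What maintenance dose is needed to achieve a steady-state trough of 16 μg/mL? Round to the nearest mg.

1063 mg

τ/t½ = 20/24 ≈ 0.83333, so f = (1/2)^(20/24) ≈ 0.561231.
Cmin,ss = (D/Vd)·f/(1−f), so D = Cmin,ss·Vd·(1−f)/f.
D = 16 × 85 × (1−f)/f ≈ 16 × 85 × 0.78180 ≈ 1063.25 mg.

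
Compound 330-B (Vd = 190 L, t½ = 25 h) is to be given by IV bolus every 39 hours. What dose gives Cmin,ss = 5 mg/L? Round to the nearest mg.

1851 mg

τ/t½ = 39/25 ≈ 1.56, so f = (1/2)^(39/25) ≈ 0.339151.
Cmin,ss = (D/Vd)·f/(1−f), so D = Cmin,ss·Vd·(1−f)/f.
D = 5 × 190 × (1−f)/f ≈ 5 × 190 × 1.94854 ≈ 1851.11 mg.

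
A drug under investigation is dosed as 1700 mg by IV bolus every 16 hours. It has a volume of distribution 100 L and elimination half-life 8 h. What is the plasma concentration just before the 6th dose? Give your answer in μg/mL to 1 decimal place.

5.7 μg/mL

f = (1/2)^(τ/t½) = (1/2)^(16/8) ≈ 0.2500.
C₀ = D/Vd = 1700/100 ≈ 17.000 μg/mL.
Before the 6th dose, 5 doses have been given. Superposition: Cmin = C₀·(f + f² + … + f^5).
≈ 17.000 × (0.2500 + 0.0625 + 0.0156 + 0.0039 + 0.0010) ≈ 17.000 × 0.3330 ≈ 5.661 μg/mL.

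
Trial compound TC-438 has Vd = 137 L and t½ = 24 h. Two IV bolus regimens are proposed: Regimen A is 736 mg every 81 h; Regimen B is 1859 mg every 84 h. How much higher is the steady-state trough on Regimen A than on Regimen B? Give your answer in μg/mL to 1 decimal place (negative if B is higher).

Regimen A: f = (1/2)^(81/24) ≈ 0.0964; Cmin,ss = (736/137)·f/(1−f) ≈ 0.573 μg/mL.
Regimen B: f = (1/2)^(84/24) ≈ 0.0884; Cmin,ss = (1859/137)·f/(1−f) ≈ 1.316 μg/mL.
Difference ≈ 0.573 − 1.316 ≈ -0.743 μg/mL.

-0.7 μg/mL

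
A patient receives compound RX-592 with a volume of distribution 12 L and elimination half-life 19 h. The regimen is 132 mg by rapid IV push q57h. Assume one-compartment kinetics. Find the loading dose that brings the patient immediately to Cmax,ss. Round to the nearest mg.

f = (1/2)^(57/19) ≈ 0.125000; accumulation ratio R = 1/(1−f) ≈ 1.14286.
Loading dose to hit Cmax,ss on first dose: D_load = D_maint·R ≈ 132 × 1.14286 ≈ 150.86 mg.

151 mg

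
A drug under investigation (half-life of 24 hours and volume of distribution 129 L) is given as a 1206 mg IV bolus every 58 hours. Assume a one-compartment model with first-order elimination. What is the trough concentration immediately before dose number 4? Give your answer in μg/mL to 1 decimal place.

f = (1/2)^(τ/t½) = (1/2)^(58/24) ≈ 0.1873.
C₀ = D/Vd = 1206/129 ≈ 9.349 μg/mL.
Before the 4th dose, 3 doses have been given. Superposition: Cmin = C₀·(f + f² + … + f^3).
≈ 9.349 × (0.1873 + 0.0351 + 0.0066) ≈ 9.349 × 0.2290 ≈ 2.141 μg/mL.

2.1 μg/mL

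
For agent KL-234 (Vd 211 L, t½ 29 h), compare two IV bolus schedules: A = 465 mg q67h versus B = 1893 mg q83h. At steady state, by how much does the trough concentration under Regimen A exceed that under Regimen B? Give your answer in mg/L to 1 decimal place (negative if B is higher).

Regimen A: f = (1/2)^(67/29) ≈ 0.2016; Cmin,ss = (465/211)·f/(1−f) ≈ 0.556 mg/L.
Regimen B: f = (1/2)^(83/29) ≈ 0.1375; Cmin,ss = (1893/211)·f/(1−f) ≈ 1.430 mg/L.
Difference ≈ 0.556 − 1.430 ≈ -0.874 mg/L.

-0.9 mg/L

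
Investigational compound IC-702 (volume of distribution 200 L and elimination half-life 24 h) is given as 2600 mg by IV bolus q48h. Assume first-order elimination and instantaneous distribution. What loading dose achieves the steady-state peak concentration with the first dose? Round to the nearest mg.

3467 mg

f = (1/2)^(48/24) ≈ 0.250000; accumulation ratio R = 1/(1−f) ≈ 1.33333.
Loading dose to hit Cmax,ss on first dose: D_load = D_maint·R ≈ 2600 × 1.33333 ≈ 3466.66 mg.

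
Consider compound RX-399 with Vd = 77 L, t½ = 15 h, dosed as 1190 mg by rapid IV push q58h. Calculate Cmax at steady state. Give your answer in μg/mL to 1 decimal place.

k = ln2/t½ = ln2/15 ≈ 0.046210 h⁻¹; fraction remaining f = e^(−kτ) = e^(−0.046210×58) ≈ 0.0686.
Accumulation ratio R = 1/(1 − f) ≈ 1/0.9314 ≈ 1.0737.
Each bolus raises the concentration by D/Vd = 1190/77 ≈ 15.455 μg/mL.
Steady-state peak Cmax,ss = C₀·R ≈ 15.455 × 1.0737 ≈ 16.594 μg/mL.

16.6 μg/mL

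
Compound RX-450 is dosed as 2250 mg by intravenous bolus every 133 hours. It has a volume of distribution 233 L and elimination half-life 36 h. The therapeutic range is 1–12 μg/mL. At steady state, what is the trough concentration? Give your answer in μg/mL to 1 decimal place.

0.8 μg/mL

k = ln2/t½ = ln2/36 ≈ 0.019254 h⁻¹; fraction remaining f = e^(−kτ) = e^(−0.019254×133) ≈ 0.0772.
At steady state, accumulation factor R = 1/(1 − e^(−kτ)) ≈ 1.0837.
Each bolus raises the concentration by D/Vd = 2250/233 ≈ 9.657 μg/mL.
Steady-state peak Cmax,ss = C₀·R ≈ 9.657 × 1.0837 ≈ 10.465 μg/mL.
One interval later, Cmin,ss = Cmax,ss·e^(−kτ) ≈ 10.465 × 0.0772 ≈ 0.808 μg/mL.
Trough 0.8 μg/mL vs MEC 1 μg/mL: subtherapeutic.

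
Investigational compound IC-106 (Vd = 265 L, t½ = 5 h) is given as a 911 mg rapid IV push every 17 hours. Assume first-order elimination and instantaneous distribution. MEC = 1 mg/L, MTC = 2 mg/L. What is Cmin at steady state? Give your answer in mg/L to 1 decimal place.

0.4 mg/L

τ/t½ = 17/5 ≈ 3.4, so fraction remaining f = (1/2)^(17/5) ≈ 0.0947.
At steady state, accumulation factor R = 1/(1 − e^(−kτ)) ≈ 1.1046.
Single-dose peak C₀ = D/Vd = 911/265 ≈ 3.438 mg/L.
Cmax,ss = C₀/(1 − f) ≈ 3.438/0.9053 ≈ 3.798 mg/L.
One interval later, Cmin,ss = Cmax,ss·e^(−kτ) ≈ 3.798 × 0.0947 ≈ 0.360 mg/L.
Trough 0.4 mg/L vs MEC 1 mg/L: subtherapeutic.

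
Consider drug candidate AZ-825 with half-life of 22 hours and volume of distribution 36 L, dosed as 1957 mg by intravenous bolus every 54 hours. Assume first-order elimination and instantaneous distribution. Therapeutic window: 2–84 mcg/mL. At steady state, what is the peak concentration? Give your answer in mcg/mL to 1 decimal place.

k = ln2/t½ = ln2/22 ≈ 0.031507 h⁻¹; fraction remaining f = e^(−kτ) = e^(−0.031507×54) ≈ 0.1824.
Accumulation ratio R = 1/(1 − f) ≈ 1/0.8176 ≈ 1.2231.
Each bolus raises the concentration by D/Vd = 1957/36 ≈ 54.361 mcg/mL.
Steady-state peak Cmax,ss = C₀·R ≈ 54.361 × 1.2231 ≈ 66.489 mcg/mL.
Peak 66.5 mcg/mL vs MTC 84 mcg/mL: below toxic threshold.

66.5 mcg/mL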